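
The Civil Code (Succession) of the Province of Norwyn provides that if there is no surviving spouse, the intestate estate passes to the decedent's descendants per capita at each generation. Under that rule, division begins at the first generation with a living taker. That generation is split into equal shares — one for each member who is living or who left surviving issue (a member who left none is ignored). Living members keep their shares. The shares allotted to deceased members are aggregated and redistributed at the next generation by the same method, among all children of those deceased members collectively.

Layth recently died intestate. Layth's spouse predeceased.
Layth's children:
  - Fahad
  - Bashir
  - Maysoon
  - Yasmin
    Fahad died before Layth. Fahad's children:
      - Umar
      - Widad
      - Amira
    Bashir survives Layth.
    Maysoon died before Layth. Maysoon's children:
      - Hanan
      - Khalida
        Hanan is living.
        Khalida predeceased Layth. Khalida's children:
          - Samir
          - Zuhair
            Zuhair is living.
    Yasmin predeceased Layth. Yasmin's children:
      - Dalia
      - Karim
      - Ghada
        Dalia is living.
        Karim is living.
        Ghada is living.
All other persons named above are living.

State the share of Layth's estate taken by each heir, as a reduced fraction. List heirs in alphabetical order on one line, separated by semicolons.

Amira 3/32; Bashir 1/4; Dalia 3/32; Ghada 3/32; Hanan 3/32; Karim 3/32; Samir 3/64; Umar 3/32; Widad 3/32; Zuhair 3/64

There is no surviving spouse, so the entire estate passes to Layth's descendants per capita at each generation.
At generation 1 (Fahad, Bashir, Maysoon, Yasmin) there are 4 shares of (1)/4 = 1/4 each.
Living: Bashir — each takes 1/4.
Deceased: Fahad, Maysoon, and Yasmin. Their combined 3/4 is pooled and carried to generation 2.
At generation 2 (Umar, Widad, Amira, Hanan, Khalida, Dalia, Karim, Ghada) there are 8 shares of (3/4)/8 = 3/32 each.
Living: Umar, Widad, Amira, Hanan, Dalia, Karim, and Ghada — each takes 3/32.
Deceased: Khalida. That 3/32 share is carried to generation 3.
At generation 3 (Samir, Zuhair) there are 2 shares of (3/32)/2 = 3/64 each.
Living: Samir and Zuhair — each takes 3/64.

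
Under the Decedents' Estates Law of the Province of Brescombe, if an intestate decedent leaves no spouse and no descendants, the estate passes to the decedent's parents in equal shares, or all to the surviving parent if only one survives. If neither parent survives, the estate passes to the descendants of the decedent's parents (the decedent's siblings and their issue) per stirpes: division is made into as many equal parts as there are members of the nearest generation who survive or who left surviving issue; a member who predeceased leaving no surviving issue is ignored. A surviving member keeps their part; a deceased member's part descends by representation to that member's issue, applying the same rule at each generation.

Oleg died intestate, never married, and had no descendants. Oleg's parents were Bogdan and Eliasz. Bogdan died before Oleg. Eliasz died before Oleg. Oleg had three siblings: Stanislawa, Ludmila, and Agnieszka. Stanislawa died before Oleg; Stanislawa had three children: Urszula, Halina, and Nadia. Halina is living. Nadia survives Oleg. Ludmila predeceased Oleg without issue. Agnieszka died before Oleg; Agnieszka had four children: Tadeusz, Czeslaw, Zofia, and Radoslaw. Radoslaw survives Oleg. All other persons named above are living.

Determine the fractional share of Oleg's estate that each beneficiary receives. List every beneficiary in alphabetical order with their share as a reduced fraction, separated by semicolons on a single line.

Neither parent survives and there are no descendants, so the estate passes to Oleg's siblings and their issue per stirpes.
Ludmila left no surviving issue, so that branch lapses and is disregarded.
The estate is divided into 2 equal shares of 1/2 among Stanislawa, Agnieszka.
Stanislawa predeceased; the 1/2 allotted to Stanislawa's branch passes to Stanislawa's issue by representation.
The 1/2 is divided into 3 equal shares of 1/6 among Urszula, Halina, Nadia.
Urszula is living and takes 1/6.
Halina is living and takes 1/6.
Nadia is living and takes 1/6.
Agnieszka predeceased; the 1/2 allotted to Agnieszka's branch passes to Agnieszka's issue by representation.
The 1/2 is divided into 4 equal shares of 1/8 among Tadeusz, Czeslaw, Zofia, Radoslaw.
Tadeusz is living and takes 1/8.
Czeslaw is living and takes 1/8.
Zofia is living and takes 1/8.
Radoslaw is living and takes 1/8.

Czeslaw 1/8; Halina 1/6; Nadia 1/6; Radoslaw 1/8; Tadeusz 1/8; Urszula 1/6; Zofia 1/8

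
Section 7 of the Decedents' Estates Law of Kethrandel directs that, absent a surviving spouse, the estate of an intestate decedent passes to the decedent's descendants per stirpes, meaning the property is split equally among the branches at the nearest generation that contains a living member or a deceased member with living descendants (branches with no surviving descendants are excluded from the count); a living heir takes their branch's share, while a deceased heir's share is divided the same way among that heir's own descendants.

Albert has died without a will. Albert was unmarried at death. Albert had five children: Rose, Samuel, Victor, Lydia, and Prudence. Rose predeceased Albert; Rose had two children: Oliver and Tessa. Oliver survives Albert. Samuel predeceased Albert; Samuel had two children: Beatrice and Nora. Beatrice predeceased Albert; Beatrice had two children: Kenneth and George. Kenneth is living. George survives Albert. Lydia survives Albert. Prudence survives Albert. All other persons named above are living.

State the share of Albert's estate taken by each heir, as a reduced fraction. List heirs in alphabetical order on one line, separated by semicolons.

There is no surviving spouse, so the entire estate passes to Albert's descendants per stirpes.
The estate is divided into 5 equal shares of 1/5 among Rose, Samuel, Victor, Lydia, Prudence.
Rose predeceased; the 1/5 allotted to Rose's branch passes to Rose's issue by representation.
The 1/5 is divided into 2 equal shares of 1/10 among Oliver, Tessa.
Oliver is living and takes 1/10.
Tessa is living and takes 1/10.
Samuel predeceased; the 1/5 allotted to Samuel's branch passes to Samuel's issue by representation.
The 1/5 is divided into 2 equal shares of 1/10 among Beatrice, Nora.
Beatrice predeceased; the 1/10 allotted to Beatrice's branch passes to Beatrice's issue by representation.
The 1/10 is divided into 2 equal shares of 1/20 among Kenneth, George.
Kenneth is living and takes 1/20.
George is living and takes 1/20.
Nora is living and takes 1/10.
Victor is living and takes 1/5.
Lydia is living and takes 1/5.
Prudence is living and takes 1/5.

George 1/20; Kenneth 1/20; Lydia 1/5; Nora 1/10; Oliver 1/10; Prudence 1/5; Tessa 1/10; Victor 1/5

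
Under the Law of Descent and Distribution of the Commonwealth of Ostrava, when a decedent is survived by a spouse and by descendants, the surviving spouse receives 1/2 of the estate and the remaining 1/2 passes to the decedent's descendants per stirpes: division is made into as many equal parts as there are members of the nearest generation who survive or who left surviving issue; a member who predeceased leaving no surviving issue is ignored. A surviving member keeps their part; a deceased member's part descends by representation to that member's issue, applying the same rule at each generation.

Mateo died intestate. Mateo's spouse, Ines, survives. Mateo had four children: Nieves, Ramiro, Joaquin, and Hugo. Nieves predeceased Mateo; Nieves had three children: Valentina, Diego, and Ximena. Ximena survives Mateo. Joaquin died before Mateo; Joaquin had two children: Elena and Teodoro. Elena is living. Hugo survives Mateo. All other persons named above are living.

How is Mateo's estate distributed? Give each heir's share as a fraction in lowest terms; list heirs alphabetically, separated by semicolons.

Ines, as surviving spouse, takes 1/2.
The remaining 1/2 passes to Mateo's descendants per stirpes.
The 1/2 is divided into 4 equal shares of 1/8 among Nieves, Ramiro, Joaquin, Hugo.
Nieves predeceased; the 1/8 allotted to Nieves's branch passes to Nieves's issue by representation.
The 1/8 is divided into 3 equal shares of 1/24 among Valentina, Diego, Ximena.
Valentina is living and takes 1/24.
Diego is living and takes 1/24.
Ximena is living and takes 1/24.
Ramiro is living and takes 1/8.
Joaquin predeceased; the 1/8 allotted to Joaquin's branch passes to Joaquin's issue by representation.
The 1/8 is divided into 2 equal shares of 1/16 among Elena, Teodoro.
Elena is living and takes 1/16.
Teodoro is living and takes 1/16.
Hugo is living and takes 1/8.

Diego 1/24; Elena 1/16; Hugo 1/8; Ines 1/2; Ramiro 1/8; Teodoro 1/16; Valentina 1/24; Ximena 1/24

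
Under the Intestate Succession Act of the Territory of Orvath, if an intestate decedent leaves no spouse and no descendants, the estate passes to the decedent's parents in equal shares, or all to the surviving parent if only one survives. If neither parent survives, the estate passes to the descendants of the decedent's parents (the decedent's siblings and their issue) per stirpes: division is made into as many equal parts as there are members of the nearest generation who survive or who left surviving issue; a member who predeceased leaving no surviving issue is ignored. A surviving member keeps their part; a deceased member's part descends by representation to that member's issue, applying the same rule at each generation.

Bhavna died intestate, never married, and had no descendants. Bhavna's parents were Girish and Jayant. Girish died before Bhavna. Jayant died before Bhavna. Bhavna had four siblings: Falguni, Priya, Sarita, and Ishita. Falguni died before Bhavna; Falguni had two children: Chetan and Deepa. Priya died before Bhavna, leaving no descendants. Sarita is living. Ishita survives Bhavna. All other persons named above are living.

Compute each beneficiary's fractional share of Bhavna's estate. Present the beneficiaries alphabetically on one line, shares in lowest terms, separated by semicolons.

Neither parent survives and there are no descendants, so the estate passes to Bhavna's siblings and their issue per stirpes.
Priya left no surviving issue, so that branch lapses and is disregarded.
The estate is divided into 3 equal shares of 1/3 among Falguni, Sarita, Ishita.
Falguni predeceased; the 1/3 allotted to Falguni's branch passes to Falguni's issue by representation.
The 1/3 is divided into 2 equal shares of 1/6 among Chetan, Deepa.
Chetan is living and takes 1/6.
Deepa is living and takes 1/6.
Sarita is living and takes 1/3.
Ishita is living and takes 1/3.

Chetan 1/6; Deepa 1/6; Ishita 1/3; Sarita 1/3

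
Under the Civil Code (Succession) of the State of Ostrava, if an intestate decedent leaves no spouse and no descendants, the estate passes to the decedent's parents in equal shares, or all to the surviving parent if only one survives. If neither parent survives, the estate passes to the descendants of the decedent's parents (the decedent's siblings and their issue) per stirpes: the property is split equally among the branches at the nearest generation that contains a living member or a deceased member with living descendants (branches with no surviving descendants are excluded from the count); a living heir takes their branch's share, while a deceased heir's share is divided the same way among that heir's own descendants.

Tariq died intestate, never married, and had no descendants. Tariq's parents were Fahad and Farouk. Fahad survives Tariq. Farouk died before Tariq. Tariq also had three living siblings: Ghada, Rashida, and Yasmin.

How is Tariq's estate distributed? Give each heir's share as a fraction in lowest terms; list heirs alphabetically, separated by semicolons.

Only one parent, Fahad, survives, so Fahad takes the entire estate. The siblings take nothing because a surviving parent has priority.

Fahad 1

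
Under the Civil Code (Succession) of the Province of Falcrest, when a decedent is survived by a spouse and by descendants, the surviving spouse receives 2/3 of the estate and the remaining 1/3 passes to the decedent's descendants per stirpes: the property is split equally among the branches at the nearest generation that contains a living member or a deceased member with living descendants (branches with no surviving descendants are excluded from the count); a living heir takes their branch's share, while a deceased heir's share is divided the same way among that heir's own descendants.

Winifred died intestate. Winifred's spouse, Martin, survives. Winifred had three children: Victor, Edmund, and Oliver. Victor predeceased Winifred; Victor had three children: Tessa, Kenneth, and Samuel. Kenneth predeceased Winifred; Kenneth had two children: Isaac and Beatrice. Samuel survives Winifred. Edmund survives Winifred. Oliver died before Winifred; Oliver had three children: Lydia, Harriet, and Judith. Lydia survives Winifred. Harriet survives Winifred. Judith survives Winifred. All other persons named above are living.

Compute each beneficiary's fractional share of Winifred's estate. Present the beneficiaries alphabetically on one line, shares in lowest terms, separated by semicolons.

Martin, as surviving spouse, takes 2/3.
The remaining 1/3 passes to Winifred's descendants per stirpes.
The 1/3 is divided into 3 equal shares of 1/9 among Victor, Edmund, Oliver.
Victor predeceased; the 1/9 allotted to Victor's branch passes to Victor's issue by representation.
The 1/9 is divided into 3 equal shares of 1/27 among Tessa, Kenneth, Samuel.
Tessa is living and takes 1/27.
Kenneth predeceased; the 1/27 allotted to Kenneth's branch passes to Kenneth's issue by representation.
The 1/27 is divided into 2 equal shares of 1/54 among Isaac, Beatrice.
Isaac is living and takes 1/54.
Beatrice is living and takes 1/54.
Samuel is living and takes 1/27.
Edmund is living and takes 1/9.
Oliver predeceased; the 1/9 allotted to Oliver's branch passes to Oliver's issue by representation.
The 1/9 is divided into 3 equal shares of 1/27 among Lydia, Harriet, Judith.
Lydia is living and takes 1/27.
Harriet is living and takes 1/27.
Judith is living and takes 1/27.

Beatrice 1/54; Edmund 1/9; Harriet 1/27; Isaac 1/54; Judith 1/27; Lydia 1/27; Martin 2/3; Samuel 1/27; Tessa 1/27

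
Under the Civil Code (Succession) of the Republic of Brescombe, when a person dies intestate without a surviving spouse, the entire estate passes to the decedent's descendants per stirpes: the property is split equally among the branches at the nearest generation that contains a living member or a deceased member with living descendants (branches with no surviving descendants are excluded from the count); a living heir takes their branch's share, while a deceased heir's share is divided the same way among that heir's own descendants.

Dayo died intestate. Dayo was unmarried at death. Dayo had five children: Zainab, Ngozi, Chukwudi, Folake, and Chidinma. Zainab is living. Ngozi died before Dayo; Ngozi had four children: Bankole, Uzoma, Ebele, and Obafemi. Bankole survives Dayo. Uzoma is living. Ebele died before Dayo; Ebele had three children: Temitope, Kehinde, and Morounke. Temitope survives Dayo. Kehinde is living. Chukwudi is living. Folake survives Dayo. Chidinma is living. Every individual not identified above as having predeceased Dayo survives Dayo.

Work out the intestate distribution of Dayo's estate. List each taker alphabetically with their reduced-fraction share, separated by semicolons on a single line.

Bankole 1/20; Chidinma 1/5; Chukwudi 1/5; Folake 1/5; Kehinde 1/60; Morounke 1/60; Obafemi 1/20; Temitope 1/60; Uzoma 1/20; Zainab 1/5

There is no surviving spouse, so the entire estate passes to Dayo's descendants per stirpes.
The estate is divided into 5 equal shares of 1/5 among Zainab, Ngozi, Chukwudi, Folake, Chidinma.
Zainab is living and takes 1/5.
Ngozi predeceased; the 1/5 allotted to Ngozi's branch passes to Ngozi's issue by representation.
The 1/5 is divided into 4 equal shares of 1/20 among Bankole, Uzoma, Ebele, Obafemi.
Bankole is living and takes 1/20.
Uzoma is living and takes 1/20.
Ebele predeceased; the 1/20 allotted to Ebele's branch passes to Ebele's issue by representation.
The 1/20 is divided into 3 equal shares of 1/60 among Temitope, Kehinde, Morounke.
Temitope is living and takes 1/60.
Kehinde is living and takes 1/60.
Morounke is living and takes 1/60.
Obafemi is living and takes 1/20.
Chukwudi is living and takes 1/5.
Folake is living and takes 1/5.
Chidinma is living and takes 1/5.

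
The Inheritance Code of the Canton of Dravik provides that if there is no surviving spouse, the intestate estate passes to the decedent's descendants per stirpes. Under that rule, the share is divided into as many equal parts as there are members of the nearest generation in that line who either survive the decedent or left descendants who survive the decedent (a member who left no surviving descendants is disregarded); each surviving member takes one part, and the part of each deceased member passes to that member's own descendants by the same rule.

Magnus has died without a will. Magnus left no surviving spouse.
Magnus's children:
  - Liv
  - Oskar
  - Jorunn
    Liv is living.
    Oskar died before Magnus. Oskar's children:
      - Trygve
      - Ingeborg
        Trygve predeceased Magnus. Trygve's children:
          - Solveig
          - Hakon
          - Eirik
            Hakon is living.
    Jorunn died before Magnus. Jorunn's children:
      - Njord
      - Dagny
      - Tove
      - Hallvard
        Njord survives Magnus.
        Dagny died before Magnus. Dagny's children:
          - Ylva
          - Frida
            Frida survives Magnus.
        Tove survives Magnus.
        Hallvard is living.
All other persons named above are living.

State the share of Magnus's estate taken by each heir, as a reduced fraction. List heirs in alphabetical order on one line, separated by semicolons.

There is no surviving spouse, so the entire estate passes to Magnus's descendants per stirpes.
The estate is divided into 3 equal shares of 1/3 among Liv, Oskar, Jorunn.
Liv is living and takes 1/3.
Oskar predeceased; the 1/3 allotted to Oskar's branch passes to Oskar's issue by representation.
The 1/3 is divided into 2 equal shares of 1/6 among Trygve, Ingeborg.
Trygve predeceased; the 1/6 allotted to Trygve's branch passes to Trygve's issue by representation.
The 1/6 is divided into 3 equal shares of 1/18 among Solveig, Hakon, Eirik.
Solveig is living and takes 1/18.
Hakon is living and takes 1/18.
Eirik is living and takes 1/18.
Ingeborg is living and takes 1/6.
Jorunn predeceased; the 1/3 allotted to Jorunn's branch passes to Jorunn's issue by representation.
The 1/3 is divided into 4 equal shares of 1/12 among Njord, Dagny, Tove, Hallvard.
Njord is living and takes 1/12.
Dagny predeceased; the 1/12 allotted to Dagny's branch passes to Dagny's issue by representation.
The 1/12 is divided into 2 equal shares of 1/24 among Ylva, Frida.
Ylva is living and takes 1/24.
Frida is living and takes 1/24.
Tove is living and takes 1/12.
Hallvard is living and takes 1/12.

Eirik 1/18; Frida 1/24; Hakon 1/18; Hallvard 1/12; Ingeborg 1/6; Liv 1/3; Njord 1/12; Solveig 1/18; Tove 1/12; Ylva 1/24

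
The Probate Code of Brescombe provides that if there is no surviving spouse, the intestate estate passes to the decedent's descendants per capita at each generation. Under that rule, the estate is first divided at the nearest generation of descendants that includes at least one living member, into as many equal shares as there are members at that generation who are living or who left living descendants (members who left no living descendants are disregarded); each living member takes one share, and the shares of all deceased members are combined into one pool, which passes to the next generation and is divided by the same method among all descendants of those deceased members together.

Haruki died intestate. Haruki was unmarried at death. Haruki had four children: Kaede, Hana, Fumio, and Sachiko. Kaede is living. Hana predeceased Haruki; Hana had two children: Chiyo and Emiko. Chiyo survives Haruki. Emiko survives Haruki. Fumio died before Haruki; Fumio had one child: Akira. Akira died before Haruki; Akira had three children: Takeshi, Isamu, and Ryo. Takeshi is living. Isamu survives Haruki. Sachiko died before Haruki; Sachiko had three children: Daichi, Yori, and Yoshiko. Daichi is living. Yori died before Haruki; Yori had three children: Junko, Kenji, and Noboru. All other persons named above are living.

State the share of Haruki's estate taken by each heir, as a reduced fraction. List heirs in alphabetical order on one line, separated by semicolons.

There is no surviving spouse, so the entire estate passes to Haruki's descendants per capita at each generation.
At generation 1 (Kaede, Hana, Fumio, Sachiko) there are 4 shares of (1)/4 = 1/4 each.
Living: Kaede — each takes 1/4.
Deceased: Hana, Fumio, and Sachiko. Their combined 3/4 is pooled and carried to generation 2.
At generation 2 (Chiyo, Emiko, Akira, Daichi, Yori, Yoshiko) there are 6 shares of (3/4)/6 = 1/8 each.
Living: Chiyo, Emiko, Daichi, and Yoshiko — each takes 1/8.
Deceased: Akira and Yori. Their combined 1/4 is pooled and carried to generation 3.
At generation 3 (Takeshi, Isamu, Ryo, Junko, Kenji, Noboru) there are 6 shares of (1/4)/6 = 1/24 each.
Living: Takeshi, Isamu, Ryo, Junko, Kenji, and Noboru — each takes 1/24.

Chiyo 1/8; Daichi 1/8; Emiko 1/8; Isamu 1/24; Junko 1/24; Kaede 1/4; Kenji 1/24; Noboru 1/24; Ryo 1/24; Takeshi 1/24; Yoshiko 1/8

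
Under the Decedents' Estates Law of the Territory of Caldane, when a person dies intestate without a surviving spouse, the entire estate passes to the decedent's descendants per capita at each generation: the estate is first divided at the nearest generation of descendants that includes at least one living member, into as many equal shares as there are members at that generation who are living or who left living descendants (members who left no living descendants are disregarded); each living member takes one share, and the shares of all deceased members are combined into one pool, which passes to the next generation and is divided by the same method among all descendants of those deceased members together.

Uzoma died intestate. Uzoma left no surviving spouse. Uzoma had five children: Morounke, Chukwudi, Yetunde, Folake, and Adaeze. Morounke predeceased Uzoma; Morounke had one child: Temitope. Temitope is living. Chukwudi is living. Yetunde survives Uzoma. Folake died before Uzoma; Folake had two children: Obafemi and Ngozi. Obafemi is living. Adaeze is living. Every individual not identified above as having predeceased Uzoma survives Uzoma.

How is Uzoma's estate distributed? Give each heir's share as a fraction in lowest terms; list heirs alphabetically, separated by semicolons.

There is no surviving spouse, so the entire estate passes to Uzoma's descendants per capita at each generation.
At generation 1 (Morounke, Chukwudi, Yetunde, Folake, Adaeze) there are 5 shares of (1)/5 = 1/5 each.
Living: Chukwudi, Yetunde, and Adaeze — each takes 1/5.
Deceased: Morounke and Folake. Their combined 2/5 is pooled and carried to generation 2.
At generation 2 (Temitope, Obafemi, Ngozi) there are 3 shares of (2/5)/3 = 2/15 each.
Living: Temitope, Obafemi, and Ngozi — each takes 2/15.

Adaeze 1/5; Chukwudi 1/5; Ngozi 2/15; Obafemi 2/15; Temitope 2/15; Yetunde 1/5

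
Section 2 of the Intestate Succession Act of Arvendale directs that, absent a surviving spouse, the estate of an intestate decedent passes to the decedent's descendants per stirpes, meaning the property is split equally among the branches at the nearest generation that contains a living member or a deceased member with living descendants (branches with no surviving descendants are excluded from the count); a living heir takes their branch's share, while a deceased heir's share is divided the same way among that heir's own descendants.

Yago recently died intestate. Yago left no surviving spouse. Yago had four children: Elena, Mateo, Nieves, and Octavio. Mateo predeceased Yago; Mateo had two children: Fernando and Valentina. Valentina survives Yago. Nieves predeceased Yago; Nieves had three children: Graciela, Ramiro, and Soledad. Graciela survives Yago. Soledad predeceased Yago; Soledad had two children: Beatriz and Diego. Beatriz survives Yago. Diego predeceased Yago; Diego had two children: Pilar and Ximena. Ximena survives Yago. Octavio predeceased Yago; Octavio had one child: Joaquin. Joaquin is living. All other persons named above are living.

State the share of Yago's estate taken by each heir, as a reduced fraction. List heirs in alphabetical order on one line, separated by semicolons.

Beatriz 1/24; Elena 1/4; Fernando 1/8; Graciela 1/12; Joaquin 1/4; Pilar 1/48; Ramiro 1/12; Valentina 1/8; Ximena 1/48

There is no surviving spouse, so the entire estate passes to Yago's descendants per stirpes.
The estate is divided into 4 equal shares of 1/4 among Elena, Mateo, Nieves, Octavio.
Elena is living and takes 1/4.
Mateo predeceased; the 1/4 allotted to Mateo's branch passes to Mateo's issue by representation.
The 1/4 is divided into 2 equal shares of 1/8 among Fernando, Valentina.
Fernando is living and takes 1/8.
Valentina is living and takes 1/8.
Nieves predeceased; the 1/4 allotted to Nieves's branch passes to Nieves's issue by representation.
The 1/4 is divided into 3 equal shares of 1/12 among Graciela, Ramiro, Soledad.
Graciela is living and takes 1/12.
Ramiro is living and takes 1/12.
Soledad predeceased; the 1/12 allotted to Soledad's branch passes to Soledad's issue by representation.
The 1/12 is divided into 2 equal shares of 1/24 among Beatriz, Diego.
Beatriz is living and takes 1/24.
Diego predeceased; the 1/24 allotted to Diego's branch passes to Diego's issue by representation.
The 1/24 is divided into 2 equal shares of 1/48 among Pilar, Ximena.
Pilar is living and takes 1/48.
Ximena is living and takes 1/48.
Octavio predeceased; the 1/4 allotted to Octavio's branch passes to Octavio's issue by representation.
Joaquin is the sole taker at this level and receives the full 1/4.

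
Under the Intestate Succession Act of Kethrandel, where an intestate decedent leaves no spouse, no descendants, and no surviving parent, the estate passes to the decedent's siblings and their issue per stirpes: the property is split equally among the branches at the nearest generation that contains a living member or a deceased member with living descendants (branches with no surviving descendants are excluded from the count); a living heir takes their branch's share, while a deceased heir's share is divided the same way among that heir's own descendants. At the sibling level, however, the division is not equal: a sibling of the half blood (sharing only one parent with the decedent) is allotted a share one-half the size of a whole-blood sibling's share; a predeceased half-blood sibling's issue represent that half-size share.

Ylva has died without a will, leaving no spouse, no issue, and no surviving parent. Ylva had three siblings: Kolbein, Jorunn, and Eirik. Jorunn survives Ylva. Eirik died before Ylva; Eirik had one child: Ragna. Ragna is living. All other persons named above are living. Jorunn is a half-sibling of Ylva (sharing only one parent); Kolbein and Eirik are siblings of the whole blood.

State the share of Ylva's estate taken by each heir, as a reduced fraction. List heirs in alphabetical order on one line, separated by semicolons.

No spouse, descendants, or parent survives, so the estate passes to Ylva's siblings per stirpes.
Half-blood siblings count for one-half the weight of whole-blood siblings at the initial division.
Dividing 1 in proportion to weights (total weight 5/2): Kolbein (weight 1) → 2/5; Jorunn (weight 1/2) → 1/5; Eirik (weight 1) → 2/5.
Kolbein is living and takes 2/5.
Jorunn is living and takes 1/5.
Eirik predeceased; the 2/5 allotted to Eirik's branch passes to Eirik's issue by representation.
Ragna is the sole taker at this level and receives the full 2/5.

Jorunn 1/5; Kolbein 2/5; Ragna 2/5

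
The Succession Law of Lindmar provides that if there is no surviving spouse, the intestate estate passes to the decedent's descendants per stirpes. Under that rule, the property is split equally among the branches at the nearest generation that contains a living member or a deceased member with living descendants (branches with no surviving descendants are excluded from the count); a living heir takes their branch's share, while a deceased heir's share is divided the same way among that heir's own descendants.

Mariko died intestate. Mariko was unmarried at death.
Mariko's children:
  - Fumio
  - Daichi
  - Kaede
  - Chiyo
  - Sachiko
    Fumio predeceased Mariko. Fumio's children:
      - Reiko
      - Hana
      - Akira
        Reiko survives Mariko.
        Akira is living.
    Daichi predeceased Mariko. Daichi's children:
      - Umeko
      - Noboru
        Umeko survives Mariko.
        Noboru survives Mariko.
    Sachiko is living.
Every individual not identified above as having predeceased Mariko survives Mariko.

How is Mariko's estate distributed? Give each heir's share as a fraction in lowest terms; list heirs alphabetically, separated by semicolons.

There is no surviving spouse, so the entire estate passes to Mariko's descendants per stirpes.
The estate is divided into 5 equal shares of 1/5 among Fumio, Daichi, Kaede, Chiyo, Sachiko.
Fumio predeceased; the 1/5 allotted to Fumio's branch passes to Fumio's issue by representation.
The 1/5 is divided into 3 equal shares of 1/15 among Reiko, Hana, Akira.
Reiko is living and takes 1/15.
Hana is living and takes 1/15.
Akira is living and takes 1/15.
Daichi predeceased; the 1/5 allotted to Daichi's branch passes to Daichi's issue by representation.
The 1/5 is divided into 2 equal shares of 1/10 among Umeko, Noboru.
Umeko is living and takes 1/10.
Noboru is living and takes 1/10.
Kaede is living and takes 1/5.
Chiyo is living and takes 1/5.
Sachiko is living and takes 1/5.

Akira 1/15; Chiyo 1/5; Hana 1/15; Kaede 1/5; Noboru 1/10; Reiko 1/15; Sachiko 1/5; Umeko 1/10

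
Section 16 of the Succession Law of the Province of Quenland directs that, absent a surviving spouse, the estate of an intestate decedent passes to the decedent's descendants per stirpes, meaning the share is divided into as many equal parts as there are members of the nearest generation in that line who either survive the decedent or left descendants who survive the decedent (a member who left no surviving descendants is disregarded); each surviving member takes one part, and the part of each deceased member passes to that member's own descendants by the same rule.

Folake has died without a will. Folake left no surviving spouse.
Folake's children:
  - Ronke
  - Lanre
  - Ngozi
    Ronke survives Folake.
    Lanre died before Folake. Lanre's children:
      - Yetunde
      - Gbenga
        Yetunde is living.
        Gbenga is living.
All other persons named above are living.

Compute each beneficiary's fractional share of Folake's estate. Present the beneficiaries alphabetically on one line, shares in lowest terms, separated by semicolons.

There is no surviving spouse, so the entire estate passes to Folake's descendants per stirpes.
The estate is divided into 3 equal shares of 1/3 among Ronke, Lanre, Ngozi.
Ronke is living and takes 1/3.
Lanre predeceased; the 1/3 allotted to Lanre's branch passes to Lanre's issue by representation.
The 1/3 is divided into 2 equal shares of 1/6 among Yetunde, Gbenga.
Yetunde is living and takes 1/6.
Gbenga is living and takes 1/6.
Ngozi is living and takes 1/3.

Gbenga 1/6; Ngozi 1/3; Ronke 1/3; Yetunde 1/6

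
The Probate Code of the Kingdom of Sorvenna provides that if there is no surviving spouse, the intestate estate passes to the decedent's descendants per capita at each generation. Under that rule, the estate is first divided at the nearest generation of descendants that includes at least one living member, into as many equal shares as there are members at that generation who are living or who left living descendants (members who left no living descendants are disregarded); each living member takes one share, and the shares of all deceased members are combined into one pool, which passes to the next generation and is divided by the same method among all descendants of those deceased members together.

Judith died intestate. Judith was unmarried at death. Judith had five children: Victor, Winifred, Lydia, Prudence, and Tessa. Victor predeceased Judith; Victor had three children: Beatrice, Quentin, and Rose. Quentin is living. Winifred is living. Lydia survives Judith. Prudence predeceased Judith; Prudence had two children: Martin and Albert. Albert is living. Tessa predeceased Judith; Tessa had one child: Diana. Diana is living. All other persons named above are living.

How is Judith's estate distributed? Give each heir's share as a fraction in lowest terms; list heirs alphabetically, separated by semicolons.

Albert 1/10; Beatrice 1/10; Diana 1/10; Lydia 1/5; Martin 1/10; Quentin 1/10; Rose 1/10; Winifred 1/5

There is no surviving spouse, so the entire estate passes to Judith's descendants per capita at each generation.
At generation 1 (Victor, Winifred, Lydia, Prudence, Tessa) there are 5 shares of (1)/5 = 1/5 each.
Living: Winifred and Lydia — each takes 1/5.
Deceased: Victor, Prudence, and Tessa. Their combined 3/5 is pooled and carried to generation 2.
At generation 2 (Beatrice, Quentin, Rose, Martin, Albert, Diana) there are 6 shares of (3/5)/6 = 1/10 each.
Living: Beatrice, Quentin, Rose, Martin, Albert, and Diana — each takes 1/10.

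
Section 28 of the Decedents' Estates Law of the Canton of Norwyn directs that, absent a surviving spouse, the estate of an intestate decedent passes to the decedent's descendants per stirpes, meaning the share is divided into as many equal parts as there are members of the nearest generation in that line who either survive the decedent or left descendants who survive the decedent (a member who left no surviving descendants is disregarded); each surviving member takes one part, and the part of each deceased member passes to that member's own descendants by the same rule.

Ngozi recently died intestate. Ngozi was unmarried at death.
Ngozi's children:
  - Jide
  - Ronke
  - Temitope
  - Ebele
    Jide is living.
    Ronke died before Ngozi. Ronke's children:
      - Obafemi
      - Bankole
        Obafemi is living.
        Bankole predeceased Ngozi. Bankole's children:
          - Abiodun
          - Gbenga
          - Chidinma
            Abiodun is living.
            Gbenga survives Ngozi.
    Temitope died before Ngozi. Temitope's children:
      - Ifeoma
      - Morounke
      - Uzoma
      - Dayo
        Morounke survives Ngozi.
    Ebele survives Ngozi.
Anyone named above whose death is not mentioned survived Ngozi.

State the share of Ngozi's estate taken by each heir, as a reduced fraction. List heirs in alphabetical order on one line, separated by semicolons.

There is no surviving spouse, so the entire estate passes to Ngozi's descendants per stirpes.
The estate is divided into 4 equal shares of 1/4 among Jide, Ronke, Temitope, Ebele.
Jide is living and takes 1/4.
Ronke predeceased; the 1/4 allotted to Ronke's branch passes to Ronke's issue by representation.
The 1/4 is divided into 2 equal shares of 1/8 among Obafemi, Bankole.
Obafemi is living and takes 1/8.
Bankole predeceased; the 1/8 allotted to Bankole's branch passes to Bankole's issue by representation.
The 1/8 is divided into 3 equal shares of 1/24 among Abiodun, Gbenga, Chidinma.
Abiodun is living and takes 1/24.
Gbenga is living and takes 1/24.
Chidinma is living and takes 1/24.
Temitope predeceased; the 1/4 allotted to Temitope's branch passes to Temitope's issue by representation.
The 1/4 is divided into 4 equal shares of 1/16 among Ifeoma, Morounke, Uzoma, Dayo.
Ifeoma is living and takes 1/16.
Morounke is living and takes 1/16.
Uzoma is living and takes 1/16.
Dayo is living and takes 1/16.
Ebele is living and takes 1/4.

Abiodun 1/24; Chidinma 1/24; Dayo 1/16; Ebele 1/4; Gbenga 1/24; Ifeoma 1/16; Jide 1/4; Morounke 1/16; Obafemi 1/8; Uzoma 1/16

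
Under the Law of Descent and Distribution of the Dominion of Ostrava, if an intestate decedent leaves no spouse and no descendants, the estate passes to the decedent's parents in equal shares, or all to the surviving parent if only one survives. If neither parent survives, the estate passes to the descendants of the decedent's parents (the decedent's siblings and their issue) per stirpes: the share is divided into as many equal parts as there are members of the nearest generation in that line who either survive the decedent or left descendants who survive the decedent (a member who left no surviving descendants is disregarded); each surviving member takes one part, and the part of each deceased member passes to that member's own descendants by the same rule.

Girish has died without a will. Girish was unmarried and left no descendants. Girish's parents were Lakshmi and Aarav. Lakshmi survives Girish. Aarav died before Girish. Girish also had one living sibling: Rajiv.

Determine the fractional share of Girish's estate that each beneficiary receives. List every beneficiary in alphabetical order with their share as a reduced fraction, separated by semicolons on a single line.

Only one parent, Lakshmi, survives, so Lakshmi takes the entire estate. The siblings take nothing because a surviving parent has priority.

Lakshmi 1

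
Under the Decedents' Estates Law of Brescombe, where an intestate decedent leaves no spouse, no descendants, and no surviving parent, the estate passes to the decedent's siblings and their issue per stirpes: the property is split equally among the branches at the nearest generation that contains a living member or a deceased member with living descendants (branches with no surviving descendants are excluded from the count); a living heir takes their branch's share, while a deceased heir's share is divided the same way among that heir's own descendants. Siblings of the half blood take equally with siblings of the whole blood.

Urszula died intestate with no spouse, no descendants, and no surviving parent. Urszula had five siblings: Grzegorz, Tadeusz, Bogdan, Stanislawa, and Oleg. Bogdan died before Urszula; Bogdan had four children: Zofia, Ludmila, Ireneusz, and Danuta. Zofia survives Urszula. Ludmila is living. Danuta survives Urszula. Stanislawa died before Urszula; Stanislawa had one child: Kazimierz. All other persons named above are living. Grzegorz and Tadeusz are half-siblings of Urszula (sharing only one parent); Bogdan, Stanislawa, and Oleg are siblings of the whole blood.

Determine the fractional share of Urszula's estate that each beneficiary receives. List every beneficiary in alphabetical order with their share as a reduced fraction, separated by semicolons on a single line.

Danuta 1/20; Grzegorz 1/5; Ireneusz 1/20; Kazimierz 1/5; Ludmila 1/20; Oleg 1/5; Tadeusz 1/5; Zofia 1/20

No spouse, descendants, or parent survives, so the estate passes to Urszula's siblings per stirpes.
Half-blood and whole-blood siblings take equally under the stated rule.
The estate is divided into 5 equal shares of 1/5 among Grzegorz, Tadeusz, Bogdan, Stanislawa, Oleg.
Grzegorz is living and takes 1/5.
Tadeusz is living and takes 1/5.
Bogdan predeceased; the 1/5 allotted to Bogdan's branch passes to Bogdan's issue by representation.
The 1/5 is divided into 4 equal shares of 1/20 among Zofia, Ludmila, Ireneusz, Danuta.
Zofia is living and takes 1/20.
Ludmila is living and takes 1/20.
Ireneusz is living and takes 1/20.
Danuta is living and takes 1/20.
Stanislawa predeceased; the 1/5 allotted to Stanislawa's branch passes to Stanislawa's issue by representation.
Kazimierz is the sole taker at this level and receives the full 1/5.
Oleg is living and takes 1/5.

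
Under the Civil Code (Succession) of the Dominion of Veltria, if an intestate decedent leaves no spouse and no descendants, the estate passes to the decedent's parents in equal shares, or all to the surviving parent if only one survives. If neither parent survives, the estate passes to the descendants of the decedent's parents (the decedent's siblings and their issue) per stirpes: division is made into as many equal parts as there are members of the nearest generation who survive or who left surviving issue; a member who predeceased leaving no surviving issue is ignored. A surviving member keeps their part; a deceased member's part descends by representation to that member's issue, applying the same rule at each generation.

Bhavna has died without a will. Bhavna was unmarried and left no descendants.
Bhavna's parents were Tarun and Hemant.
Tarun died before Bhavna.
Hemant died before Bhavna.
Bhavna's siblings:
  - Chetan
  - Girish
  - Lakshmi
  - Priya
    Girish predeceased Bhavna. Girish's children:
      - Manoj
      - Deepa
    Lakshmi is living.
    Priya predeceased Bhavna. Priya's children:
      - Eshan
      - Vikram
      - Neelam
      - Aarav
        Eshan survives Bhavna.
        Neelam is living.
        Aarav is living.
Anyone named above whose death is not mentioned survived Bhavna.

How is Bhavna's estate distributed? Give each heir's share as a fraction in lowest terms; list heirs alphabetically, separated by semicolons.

Neither parent survives and there are no descendants, so the estate passes to Bhavna's siblings and their issue per stirpes.
The estate is divided into 4 equal shares of 1/4 among Chetan, Girish, Lakshmi, Priya.
Chetan is living and takes 1/4.
Girish predeceased; the 1/4 allotted to Girish's branch passes to Girish's issue by representation.
The 1/4 is divided into 2 equal shares of 1/8 among Manoj, Deepa.
Manoj is living and takes 1/8.
Deepa is living and takes 1/8.
Lakshmi is living and takes 1/4.
Priya predeceased; the 1/4 allotted to Priya's branch passes to Priya's issue by representation.
The 1/4 is divided into 4 equal shares of 1/16 among Eshan, Vikram, Neelam, Aarav.
Eshan is living and takes 1/16.
Vikram is living and takes 1/16.
Neelam is living and takes 1/16.
Aarav is living and takes 1/16.

Aarav 1/16; Chetan 1/4; Deepa 1/8; Eshan 1/16; Lakshmi 1/4; Manoj 1/8; Neelam 1/16; Vikram 1/16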